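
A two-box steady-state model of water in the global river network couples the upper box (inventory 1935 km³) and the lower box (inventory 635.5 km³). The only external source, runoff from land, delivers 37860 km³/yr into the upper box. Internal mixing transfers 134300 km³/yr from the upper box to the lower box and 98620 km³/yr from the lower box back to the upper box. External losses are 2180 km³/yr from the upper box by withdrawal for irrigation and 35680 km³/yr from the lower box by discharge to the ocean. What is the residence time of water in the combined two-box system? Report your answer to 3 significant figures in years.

Residence time in the combined system uses the total inventory and the total *external* removal — internal exchanges between the two boxes cancel.
M_total = 1935 + 635.5 = 2570.5 km³.
ΣF_external_out = 2180 + 35680 = 37860 km³/yr.
τ = M_total / ΣF_ext = 2570.5 / 37860 = 0.06789 yr.

0.0679 yr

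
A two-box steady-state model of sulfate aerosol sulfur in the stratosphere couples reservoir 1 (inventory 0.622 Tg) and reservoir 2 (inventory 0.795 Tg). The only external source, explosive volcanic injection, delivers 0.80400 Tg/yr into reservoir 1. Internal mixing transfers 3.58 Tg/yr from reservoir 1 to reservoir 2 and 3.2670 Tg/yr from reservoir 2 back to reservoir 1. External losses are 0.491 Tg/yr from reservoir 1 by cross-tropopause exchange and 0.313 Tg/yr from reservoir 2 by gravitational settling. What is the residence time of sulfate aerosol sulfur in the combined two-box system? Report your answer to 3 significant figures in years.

1.76 yr

Residence time in the combined system uses the total inventory and the total *external* removal — internal exchanges between the two boxes cancel.
M_total = 0.622 + 0.795 = 1.4170 Tg.
ΣF_external_out = 0.491 + 0.313 = 0.80400 Tg/yr.
τ = M_total / ΣF_ext = 1.4170 / 0.80400 = 1.762 yr.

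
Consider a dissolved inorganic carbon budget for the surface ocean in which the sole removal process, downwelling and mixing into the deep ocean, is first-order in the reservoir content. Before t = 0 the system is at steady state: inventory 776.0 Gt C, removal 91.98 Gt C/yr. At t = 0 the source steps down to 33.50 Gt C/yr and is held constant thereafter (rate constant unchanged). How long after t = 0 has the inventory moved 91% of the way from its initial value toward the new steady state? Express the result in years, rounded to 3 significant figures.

τ = M₀/F₀ = 776.0/91.98 = 8.437 yr.
The remaining gap fraction is e^(−t/τ); 91% covered ⇒ e^(−t/τ) = 0.0900.
t = −τ ln(0.0900) = 8.437 × 2.408 = 20.31 yr.

20.3 yr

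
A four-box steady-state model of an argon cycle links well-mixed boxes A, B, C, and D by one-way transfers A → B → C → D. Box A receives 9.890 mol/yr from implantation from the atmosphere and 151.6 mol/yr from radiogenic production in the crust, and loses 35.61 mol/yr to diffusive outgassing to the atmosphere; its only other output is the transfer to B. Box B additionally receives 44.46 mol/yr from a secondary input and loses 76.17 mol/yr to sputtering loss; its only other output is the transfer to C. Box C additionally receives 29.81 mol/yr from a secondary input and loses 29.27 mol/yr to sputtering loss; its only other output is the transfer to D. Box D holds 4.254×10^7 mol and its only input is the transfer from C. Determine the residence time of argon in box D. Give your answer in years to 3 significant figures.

449000 yr

Box A: F(A→B) = (9.890 + 151.6) − 35.61 = 125.88 mol/yr.
Box B: F(B→C) = (125.88 + 44.46) − 76.17 = 94.170 mol/yr.
Box C: F(C→D) = (94.170 + 29.81) − 29.27 = 94.710 mol/yr.
Box D throughput = its input = 94.710 mol/yr; τ = 4.254×10^7 / 94.710 = 449200 yr.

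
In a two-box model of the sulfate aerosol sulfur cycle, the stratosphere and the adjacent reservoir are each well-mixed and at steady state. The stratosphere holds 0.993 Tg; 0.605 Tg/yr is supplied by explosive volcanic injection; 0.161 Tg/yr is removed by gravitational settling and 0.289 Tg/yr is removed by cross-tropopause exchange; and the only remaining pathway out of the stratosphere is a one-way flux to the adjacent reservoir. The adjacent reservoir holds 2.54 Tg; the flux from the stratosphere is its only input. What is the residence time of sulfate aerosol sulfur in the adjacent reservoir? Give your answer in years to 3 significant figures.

Balance the stratosphere: ΣF_in = 0.60500 Tg/yr.
Flux to the adjacent reservoir = ΣF_in − (0.161 + 0.289) = 0.15500 Tg/yr.
At steady state the output of the adjacent reservoir equals its input, 0.15500 Tg/yr.
τ = M / F = 2.54 / 0.15500 = 16.39 yr.

16.4 yr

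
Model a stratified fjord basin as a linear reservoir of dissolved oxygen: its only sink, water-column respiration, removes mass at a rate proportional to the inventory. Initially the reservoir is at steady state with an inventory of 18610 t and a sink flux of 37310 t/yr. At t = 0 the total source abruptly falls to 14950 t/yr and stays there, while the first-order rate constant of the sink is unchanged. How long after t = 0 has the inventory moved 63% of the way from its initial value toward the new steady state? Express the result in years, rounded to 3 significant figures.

τ = M₀/F₀ = 18610/37310 = 0.4988 yr.
The remaining gap fraction is e^(−t/τ); 63% covered ⇒ e^(−t/τ) = 0.370.
t = −τ ln(0.370) = 0.4988 × 0.9943 = 0.4959 yr.

0.496 yr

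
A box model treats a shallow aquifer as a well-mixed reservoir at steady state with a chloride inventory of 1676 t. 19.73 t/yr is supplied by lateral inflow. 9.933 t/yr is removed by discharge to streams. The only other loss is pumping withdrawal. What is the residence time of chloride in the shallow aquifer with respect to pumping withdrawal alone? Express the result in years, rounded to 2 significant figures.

170 yr

At steady state ΣF_in = ΣF_out.
ΣF_in = 19.730 t/yr.
Pumping withdrawal flux = ΣF_in − (9.933) = 19.730 − 9.933 = 9.797 t/yr.
τ = M / F = 1676 / 9.797 = 171.1 yr.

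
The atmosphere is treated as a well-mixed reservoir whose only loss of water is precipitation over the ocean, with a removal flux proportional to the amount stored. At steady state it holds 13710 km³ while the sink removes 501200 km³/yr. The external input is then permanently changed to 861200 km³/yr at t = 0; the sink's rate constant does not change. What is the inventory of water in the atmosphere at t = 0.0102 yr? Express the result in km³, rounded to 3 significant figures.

16800 km³

Residence time τ = M₀/F₀ = 0.02735 yr. The eventual steady state is M_∞ = M₀·(F₁/F₀) = 13710 × 861200/501200 = 23558 km³.
The anomaly ΔM(t) = M(t) − M_∞ decays as ΔM₀·e^(−t/τ) with ΔM₀ = 13710 − 23558 = −9848 km³.
At t = 0.0102 yr, e^(−t/τ) = e^(−0.3729) = 0.6887, so ΔM = −6782 km³ and M = 23558 − 6782 = 16775 km³.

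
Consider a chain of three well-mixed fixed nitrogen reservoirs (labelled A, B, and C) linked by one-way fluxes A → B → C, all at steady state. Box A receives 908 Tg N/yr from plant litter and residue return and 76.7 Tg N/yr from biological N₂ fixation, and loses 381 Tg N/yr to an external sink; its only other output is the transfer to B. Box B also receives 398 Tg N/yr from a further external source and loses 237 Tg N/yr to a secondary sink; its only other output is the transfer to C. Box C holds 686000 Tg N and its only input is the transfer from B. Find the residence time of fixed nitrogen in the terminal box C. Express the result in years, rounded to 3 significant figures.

897 yr

Box A: F(A→B) = (908 + 76.7) − 381 = 603.70 Tg N/yr.
Box B: F(B→C) = (603.70 + 398) − 237 = 764.70 Tg N/yr.
Box C throughput = its input = 764.70 Tg N/yr; τ = 686000 / 764.70 = 897.1 yr.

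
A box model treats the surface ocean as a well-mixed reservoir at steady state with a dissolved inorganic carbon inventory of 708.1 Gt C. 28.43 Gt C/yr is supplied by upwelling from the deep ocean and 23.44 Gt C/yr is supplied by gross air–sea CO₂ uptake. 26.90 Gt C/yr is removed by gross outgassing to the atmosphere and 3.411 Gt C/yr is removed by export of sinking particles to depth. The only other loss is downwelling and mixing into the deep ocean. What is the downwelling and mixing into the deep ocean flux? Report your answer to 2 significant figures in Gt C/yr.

At steady state ΣF_in = ΣF_out.
ΣF_in = 28.43 + 23.44 = 51.870 Gt C/yr.
Downwelling and mixing into the deep ocean flux = ΣF_in − (26.90 + 3.411) = 51.870 − 30.31 = 21.56 Gt C/yr.

22 Gt C/yr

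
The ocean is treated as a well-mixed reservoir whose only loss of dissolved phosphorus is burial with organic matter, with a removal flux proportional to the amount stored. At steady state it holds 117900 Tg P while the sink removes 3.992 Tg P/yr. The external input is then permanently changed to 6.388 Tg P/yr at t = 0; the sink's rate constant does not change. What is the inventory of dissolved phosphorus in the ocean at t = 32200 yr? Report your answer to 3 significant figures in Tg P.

Residence time τ = M₀/F₀ = 29530 yr. The eventual steady state is M_∞ = M₀·(F₁/F₀) = 117900 × 6.388/3.992 = 188660 Tg P.
The anomaly ΔM(t) = M(t) − M_∞ decays as ΔM₀·e^(−t/τ) with ΔM₀ = 117900 − 188660 = −70760 Tg P.
At t = 32200 yr, e^(−t/τ) = e^(−1.090) = 0.3361, so ΔM = −23790 Tg P and M = 188660 − 23790 = 164880 Tg P.

165000 Tg P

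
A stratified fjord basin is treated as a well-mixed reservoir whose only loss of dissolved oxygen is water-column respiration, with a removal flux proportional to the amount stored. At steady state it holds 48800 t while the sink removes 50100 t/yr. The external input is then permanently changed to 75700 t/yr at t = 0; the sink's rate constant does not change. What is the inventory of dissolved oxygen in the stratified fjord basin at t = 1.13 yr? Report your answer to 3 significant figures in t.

Residence time τ = M₀/F₀ = 0.9741 yr. The eventual steady state is M_∞ = M₀·(F₁/F₀) = 48800 × 75700/50100 = 73736 t.
The anomaly ΔM(t) = M(t) − M_∞ decays as ΔM₀·e^(−t/τ) with ΔM₀ = 48800 − 73736 = −24940 t.
At t = 1.13 yr, e^(−t/τ) = e^(−1.160) = 0.3135, so ΔM = −7816 t and M = 73736 − 7816 = 65920 t.

65900 t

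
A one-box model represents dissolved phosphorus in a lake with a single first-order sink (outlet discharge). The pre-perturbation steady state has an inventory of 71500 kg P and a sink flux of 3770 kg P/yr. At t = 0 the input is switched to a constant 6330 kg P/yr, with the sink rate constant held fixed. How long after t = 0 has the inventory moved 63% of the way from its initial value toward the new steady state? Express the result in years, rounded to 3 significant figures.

18.9 yr

τ = M₀/F₀ = 71500/3770 = 18.97 yr.
The remaining gap fraction is e^(−t/τ); 63% covered ⇒ e^(−t/τ) = 0.370.
t = −τ ln(0.370) = 18.97 × 0.9943 = 18.86 yr.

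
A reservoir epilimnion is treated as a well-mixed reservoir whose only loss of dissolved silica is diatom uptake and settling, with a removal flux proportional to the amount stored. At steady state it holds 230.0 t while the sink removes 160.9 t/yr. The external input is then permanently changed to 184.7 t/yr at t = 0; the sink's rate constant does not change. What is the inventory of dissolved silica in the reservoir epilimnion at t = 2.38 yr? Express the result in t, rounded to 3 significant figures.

258 t

The sink rate constant is k = F₀/M₀ = 160.9/230.0 = 0.6996 yr⁻¹.
Solving dM/dt = F₁ − kM with M(0) = M₀ gives M(t) = F₁/k + (M₀ − F₁/k)·e^(−kt).
F₁/k = 184.7/0.6996 = 264.02 t; kt = 0.6996 × 2.38 = 1.665, e^(−kt) = 0.1892.
M(2.38) = 264.02 + (230.0 − 264.02) × 0.1892 = 264.02 − 6.437 = 257.58 t.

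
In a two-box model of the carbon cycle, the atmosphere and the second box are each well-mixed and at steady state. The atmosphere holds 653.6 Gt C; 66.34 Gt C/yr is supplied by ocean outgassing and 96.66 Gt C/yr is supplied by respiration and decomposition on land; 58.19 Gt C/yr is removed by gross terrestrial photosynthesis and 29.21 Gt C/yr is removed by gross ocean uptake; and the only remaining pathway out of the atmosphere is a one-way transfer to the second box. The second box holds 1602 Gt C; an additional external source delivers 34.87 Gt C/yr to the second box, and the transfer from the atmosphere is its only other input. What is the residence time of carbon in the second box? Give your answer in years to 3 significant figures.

Balance the atmosphere: ΣF_in = 66.34 + 96.66 = 163.00 Gt C/yr.
Transfer to the second box = ΣF_in − (58.19 + 29.21) = 75.600 Gt C/yr.
Total input to the second box = 75.600 + 34.87 = 110.47 Gt C/yr; at steady state this equals its total output.
τ = M / F = 1602 / 110.47 = 14.50 yr.

14.5 yr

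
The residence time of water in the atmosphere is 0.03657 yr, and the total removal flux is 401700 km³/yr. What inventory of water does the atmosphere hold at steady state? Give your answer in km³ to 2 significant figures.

τ = M/F ⇒ M = τ × F = 0.03657 × 401700 = 14690 km³.

15000 km³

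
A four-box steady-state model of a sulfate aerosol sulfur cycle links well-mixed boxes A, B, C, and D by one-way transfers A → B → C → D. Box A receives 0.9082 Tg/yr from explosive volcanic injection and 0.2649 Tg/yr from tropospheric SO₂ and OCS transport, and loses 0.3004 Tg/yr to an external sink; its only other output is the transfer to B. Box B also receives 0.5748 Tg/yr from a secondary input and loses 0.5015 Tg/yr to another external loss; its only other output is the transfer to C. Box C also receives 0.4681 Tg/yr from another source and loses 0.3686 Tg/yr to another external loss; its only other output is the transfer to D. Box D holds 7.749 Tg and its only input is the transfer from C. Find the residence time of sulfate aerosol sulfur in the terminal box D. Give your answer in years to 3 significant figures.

7.41 yr

Box A: F(A→B) = (0.9082 + 0.2649) − 0.3004 = 0.87270 Tg/yr.
Box B: F(B→C) = (0.87270 + 0.5748) − 0.5015 = 0.94600 Tg/yr.
Box C: F(C→D) = (0.94600 + 0.4681) − 0.3686 = 1.0455 Tg/yr.
Box D throughput = its input = 1.0455 Tg/yr; τ = 7.749 / 1.0455 = 7.412 yr.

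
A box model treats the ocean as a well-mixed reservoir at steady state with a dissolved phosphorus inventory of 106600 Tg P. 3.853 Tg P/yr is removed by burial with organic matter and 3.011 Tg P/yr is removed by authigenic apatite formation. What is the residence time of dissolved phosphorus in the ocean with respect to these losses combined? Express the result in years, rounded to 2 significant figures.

Total removal = 3.853 + 3.011 = 6.8640 Tg P/yr.
τ = M / ΣF_out = 106600 / 6.8640 = 15530 yr.

16000 yr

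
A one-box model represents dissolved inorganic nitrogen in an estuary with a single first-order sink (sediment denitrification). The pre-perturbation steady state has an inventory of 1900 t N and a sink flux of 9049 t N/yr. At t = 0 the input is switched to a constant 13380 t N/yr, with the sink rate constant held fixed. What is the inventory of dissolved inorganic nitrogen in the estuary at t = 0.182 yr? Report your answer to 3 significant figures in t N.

2430 t N

The sink rate constant is k = F₀/M₀ = 9049/1900 = 4.763 yr⁻¹.
Solving dM/dt = F₁ − kM with M(0) = M₀ gives M(t) = F₁/k + (M₀ − F₁/k)·e^(−kt).
F₁/k = 13380/4.763 = 2809.4 t N; kt = 4.763 × 0.182 = 0.8668, e^(−kt) = 0.4203.
M(0.182) = 2809.4 + (1900 − 2809.4) × 0.4203 = 2809.4 − 382.2 = 2427.2 t N.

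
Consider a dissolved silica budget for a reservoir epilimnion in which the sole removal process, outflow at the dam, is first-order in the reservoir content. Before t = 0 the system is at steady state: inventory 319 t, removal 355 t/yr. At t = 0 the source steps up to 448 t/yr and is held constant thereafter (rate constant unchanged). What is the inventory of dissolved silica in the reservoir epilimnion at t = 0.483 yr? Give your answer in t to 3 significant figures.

354 t

The sink rate constant is k = F₀/M₀ = 355/319 = 1.113 yr⁻¹.
Solving dM/dt = F₁ − kM with M(0) = M₀ gives M(t) = F₁/k + (M₀ − F₁/k)·e^(−kt).
F₁/k = 448/1.113 = 402.57 t; kt = 1.113 × 0.483 = 0.5375, e^(−kt) = 0.5842.
M(0.483) = 402.57 + (319 − 402.57) × 0.5842 = 402.57 − 48.82 = 353.75 t.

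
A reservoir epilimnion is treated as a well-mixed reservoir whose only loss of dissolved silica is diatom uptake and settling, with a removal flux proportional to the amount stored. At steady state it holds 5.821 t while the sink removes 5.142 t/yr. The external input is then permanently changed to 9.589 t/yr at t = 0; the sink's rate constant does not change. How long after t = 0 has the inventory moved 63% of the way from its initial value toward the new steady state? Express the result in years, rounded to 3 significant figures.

τ = M₀/F₀ = 5.821/5.142 = 1.132 yr.
The remaining gap fraction is e^(−t/τ); 63% covered ⇒ e^(−t/τ) = 0.370.
t = −τ ln(0.370) = 1.132 × 0.9943 = 1.126 yr.

1.13 yr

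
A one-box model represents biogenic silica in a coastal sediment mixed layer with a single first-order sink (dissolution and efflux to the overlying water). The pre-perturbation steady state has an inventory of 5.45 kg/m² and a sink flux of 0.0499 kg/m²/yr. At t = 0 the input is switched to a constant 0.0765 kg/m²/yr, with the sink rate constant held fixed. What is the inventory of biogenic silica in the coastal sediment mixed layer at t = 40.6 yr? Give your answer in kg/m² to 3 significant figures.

6.35 kg/m²

Residence time τ = M₀/F₀ = 109.2 yr. The eventual steady state is M_∞ = M₀·(F₁/F₀) = 5.45 × 0.0765/0.0499 = 8.3552 kg/m².
The anomaly ΔM(t) = M(t) − M_∞ decays as ΔM₀·e^(−t/τ) with ΔM₀ = 5.45 − 8.3552 = −2.905 kg/m².
At t = 40.6 yr, e^(−t/τ) = e^(−0.3717) = 0.6895, so ΔM = −2.003 kg/m² and M = 8.3552 − 2.003 = 6.3520 kg/m².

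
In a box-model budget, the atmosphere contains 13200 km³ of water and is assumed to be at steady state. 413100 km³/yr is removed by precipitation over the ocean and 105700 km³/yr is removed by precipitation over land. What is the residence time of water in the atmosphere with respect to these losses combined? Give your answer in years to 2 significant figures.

Total removal = 413100 + 105700 = 518800 km³/yr.
τ = M / ΣF_out = 13200 / 518800 = 0.02544 yr.

0.025 yr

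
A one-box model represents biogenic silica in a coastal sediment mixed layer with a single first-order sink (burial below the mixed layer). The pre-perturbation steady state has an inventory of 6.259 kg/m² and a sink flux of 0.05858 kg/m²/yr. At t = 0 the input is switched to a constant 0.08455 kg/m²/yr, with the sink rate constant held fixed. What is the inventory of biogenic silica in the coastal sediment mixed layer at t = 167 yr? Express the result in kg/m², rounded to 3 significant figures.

8.45 kg/m²

The sink rate constant is k = F₀/M₀ = 0.05858/6.259 = 0.009359 yr⁻¹.
Solving dM/dt = F₁ − kM with M(0) = M₀ gives M(t) = F₁/k + (M₀ − F₁/k)·e^(−kt).
F₁/k = 0.08455/0.009359 = 9.0338 kg/m²; kt = 0.009359 × 167 = 1.563, e^(−kt) = 0.2095.
M(167) = 9.0338 + (6.259 − 9.0338) × 0.2095 = 9.0338 − 0.5813 = 8.4524 kg/m².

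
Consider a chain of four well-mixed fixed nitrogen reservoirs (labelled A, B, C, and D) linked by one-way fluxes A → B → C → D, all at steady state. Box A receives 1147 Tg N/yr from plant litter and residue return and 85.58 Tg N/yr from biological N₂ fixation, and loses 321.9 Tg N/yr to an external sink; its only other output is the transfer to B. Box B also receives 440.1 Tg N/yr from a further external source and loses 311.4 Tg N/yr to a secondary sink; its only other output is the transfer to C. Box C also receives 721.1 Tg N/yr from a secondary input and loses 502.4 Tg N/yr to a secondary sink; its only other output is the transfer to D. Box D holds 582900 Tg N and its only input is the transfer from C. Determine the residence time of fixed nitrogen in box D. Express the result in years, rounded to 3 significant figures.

Box A: F(A→B) = (1147 + 85.58) − 321.9 = 910.68 Tg N/yr.
Box B: F(B→C) = (910.68 + 440.1) − 311.4 = 1039.4 Tg N/yr.
Box C: F(C→D) = (1039.4 + 721.1) − 502.4 = 1258.1 Tg N/yr.
Box D throughput = its input = 1258.1 Tg N/yr; τ = 582900 / 1258.1 = 463.3 yr.

463 yr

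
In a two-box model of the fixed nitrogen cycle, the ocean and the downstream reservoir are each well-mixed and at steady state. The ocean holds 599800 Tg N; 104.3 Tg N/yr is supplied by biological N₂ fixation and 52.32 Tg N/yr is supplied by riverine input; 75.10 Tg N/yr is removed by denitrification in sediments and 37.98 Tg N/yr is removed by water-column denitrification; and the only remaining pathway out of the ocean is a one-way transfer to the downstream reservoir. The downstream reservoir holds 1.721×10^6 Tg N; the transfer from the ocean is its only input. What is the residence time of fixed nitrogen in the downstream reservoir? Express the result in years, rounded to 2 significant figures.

40000 yr

Balance the ocean: ΣF_in = 104.3 + 52.32 = 156.62 Tg N/yr.
Transfer to the downstream reservoir = ΣF_in − (75.10 + 37.98) = 43.540 Tg N/yr.
At steady state the output of the downstream reservoir equals its input, 43.540 Tg N/yr.
τ = M / F = 1.721×10^6 / 43.540 = 39530 yr.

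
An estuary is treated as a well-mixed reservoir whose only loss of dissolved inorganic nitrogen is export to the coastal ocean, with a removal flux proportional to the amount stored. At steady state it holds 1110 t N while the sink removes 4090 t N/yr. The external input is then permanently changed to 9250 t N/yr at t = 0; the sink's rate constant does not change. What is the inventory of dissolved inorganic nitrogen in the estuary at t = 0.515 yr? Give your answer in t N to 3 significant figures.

The sink rate constant is k = F₀/M₀ = 4090/1110 = 3.685 yr⁻¹.
Solving dM/dt = F₁ − kM with M(0) = M₀ gives M(t) = F₁/k + (M₀ − F₁/k)·e^(−kt).
F₁/k = 9250/3.685 = 2510.4 t N; kt = 3.685 × 0.515 = 1.898, e^(−kt) = 0.1499.
M(0.515) = 2510.4 + (1110 − 2510.4) × 0.1499 = 2510.4 − 210.0 = 2300.4 t N.

2300 t N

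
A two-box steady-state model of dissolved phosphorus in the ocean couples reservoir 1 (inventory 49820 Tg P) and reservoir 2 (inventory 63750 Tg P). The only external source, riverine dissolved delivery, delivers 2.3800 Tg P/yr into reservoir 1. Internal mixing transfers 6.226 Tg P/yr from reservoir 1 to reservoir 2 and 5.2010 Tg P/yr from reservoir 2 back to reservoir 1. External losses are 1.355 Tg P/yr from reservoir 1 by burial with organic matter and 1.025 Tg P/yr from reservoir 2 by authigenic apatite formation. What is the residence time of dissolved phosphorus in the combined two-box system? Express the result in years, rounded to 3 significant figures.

47700 yr

For the system as a whole, the A↔B exchange is internal and contributes nothing to the throughput; only the external sinks remove mass.
M_total = 49820 + 63750 = 113570 Tg P.
ΣF_external_out = 1.355 + 1.025 = 2.3800 Tg P/yr.
τ = M_total / ΣF_ext = 113570 / 2.3800 = 47720 yr.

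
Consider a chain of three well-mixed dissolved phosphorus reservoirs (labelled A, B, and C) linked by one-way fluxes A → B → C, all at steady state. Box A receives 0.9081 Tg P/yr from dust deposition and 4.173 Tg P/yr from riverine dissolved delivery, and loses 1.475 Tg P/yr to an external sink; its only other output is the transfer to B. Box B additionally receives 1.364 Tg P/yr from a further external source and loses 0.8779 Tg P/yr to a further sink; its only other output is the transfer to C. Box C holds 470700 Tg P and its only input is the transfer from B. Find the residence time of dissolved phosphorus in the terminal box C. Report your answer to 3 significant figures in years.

Box A: F(A→B) = (0.9081 + 4.173) − 1.475 = 3.6061 Tg P/yr.
Box B: F(B→C) = (3.6061 + 1.364) − 0.8779 = 4.0922 Tg P/yr.
Box C throughput = its input = 4.0922 Tg P/yr; τ = 470700 / 4.0922 = 115000 yr.

115000 yr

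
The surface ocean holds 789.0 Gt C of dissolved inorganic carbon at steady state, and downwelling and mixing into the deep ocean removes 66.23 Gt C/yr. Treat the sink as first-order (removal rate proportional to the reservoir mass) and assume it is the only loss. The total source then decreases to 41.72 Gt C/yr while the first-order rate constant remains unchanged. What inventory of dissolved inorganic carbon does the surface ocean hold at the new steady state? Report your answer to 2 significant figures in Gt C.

Rate constant k = F/M = 66.23 / 789.0 = 0.08394 yr⁻¹.
At the new steady state, source = k·M_new ⇒ M_new = 41.72 / 0.08394 = 497.0 Gt C.
(Equivalently M_new = M × F_new/F_old = 789.0 × 41.72/66.23.)

500 Gt C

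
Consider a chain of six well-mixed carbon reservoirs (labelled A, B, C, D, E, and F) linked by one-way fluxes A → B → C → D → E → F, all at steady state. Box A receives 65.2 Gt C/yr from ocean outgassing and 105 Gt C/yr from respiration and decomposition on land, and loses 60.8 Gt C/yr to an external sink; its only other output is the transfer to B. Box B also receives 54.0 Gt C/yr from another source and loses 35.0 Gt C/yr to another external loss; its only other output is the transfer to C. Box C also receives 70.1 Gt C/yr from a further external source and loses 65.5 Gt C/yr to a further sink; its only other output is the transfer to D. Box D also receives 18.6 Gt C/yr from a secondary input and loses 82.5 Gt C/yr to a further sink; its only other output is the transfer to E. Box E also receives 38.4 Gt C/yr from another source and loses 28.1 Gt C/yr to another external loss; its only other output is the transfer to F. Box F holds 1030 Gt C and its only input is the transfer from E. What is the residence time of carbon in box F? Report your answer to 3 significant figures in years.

Box A: F(A→B) = (65.2 + 105) − 60.8 = 109.40 Gt C/yr.
Box B: F(B→C) = (109.40 + 54.0) − 35.0 = 128.40 Gt C/yr.
Box C: F(C→D) = (128.40 + 70.1) − 65.5 = 133.00 Gt C/yr.
Box D: F(D→E) = (133.00 + 18.6) − 82.5 = 69.100 Gt C/yr.
Box E: F(E→F) = (69.100 + 38.4) − 28.1 = 79.400 Gt C/yr.
Box F throughput = its input = 79.400 Gt C/yr; τ = 1030 / 79.400 = 12.97 yr.

13.0 yr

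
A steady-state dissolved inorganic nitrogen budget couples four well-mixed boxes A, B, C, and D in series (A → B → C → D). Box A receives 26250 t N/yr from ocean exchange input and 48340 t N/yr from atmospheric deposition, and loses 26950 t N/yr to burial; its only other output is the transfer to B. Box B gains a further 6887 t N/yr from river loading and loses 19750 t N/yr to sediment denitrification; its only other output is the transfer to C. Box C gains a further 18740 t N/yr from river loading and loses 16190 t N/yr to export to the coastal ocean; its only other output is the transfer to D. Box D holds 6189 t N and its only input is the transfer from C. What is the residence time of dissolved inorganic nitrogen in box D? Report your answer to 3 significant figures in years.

0.166 yr

Box A: F(A→B) = (26250 + 48340) − 26950 = 47640 t N/yr.
Box B: F(B→C) = (47640 + 6887) − 19750 = 34777 t N/yr.
Box C: F(C→D) = (34777 + 18740) − 16190 = 37327 t N/yr.
Box D throughput = its input = 37327 t N/yr; τ = 6189 / 37327 = 0.1658 yr.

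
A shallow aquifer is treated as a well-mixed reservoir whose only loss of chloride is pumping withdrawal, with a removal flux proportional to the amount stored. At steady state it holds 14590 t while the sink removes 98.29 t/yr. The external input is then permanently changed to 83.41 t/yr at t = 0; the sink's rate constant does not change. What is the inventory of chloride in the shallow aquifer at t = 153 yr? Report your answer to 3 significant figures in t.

Residence time τ = M₀/F₀ = 148.4 yr. The eventual steady state is M_∞ = M₀·(F₁/F₀) = 14590 × 83.41/98.29 = 12381 t.
The anomaly ΔM(t) = M(t) − M_∞ decays as ΔM₀·e^(−t/τ) with ΔM₀ = 14590 − 12381 = 2209 t.
At t = 153 yr, e^(−t/τ) = e^(−1.031) = 0.3567, so ΔM = 788.0 t and M = 12381 + 788.0 = 13169 t.

13200 t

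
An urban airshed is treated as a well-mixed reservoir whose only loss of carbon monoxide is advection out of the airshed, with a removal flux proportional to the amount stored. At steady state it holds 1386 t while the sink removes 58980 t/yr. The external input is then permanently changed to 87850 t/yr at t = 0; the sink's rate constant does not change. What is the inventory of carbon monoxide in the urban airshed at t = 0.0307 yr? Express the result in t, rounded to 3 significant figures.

1880 t

The sink rate constant is k = F₀/M₀ = 58980/1386 = 42.55 yr⁻¹.
Solving dM/dt = F₁ − kM with M(0) = M₀ gives M(t) = F₁/k + (M₀ − F₁/k)·e^(−kt).
F₁/k = 87850/42.55 = 2064.4 t; kt = 42.55 × 0.0307 = 1.306, e^(−kt) = 0.2708.
M(0.0307) = 2064.4 + (1386 − 2064.4) × 0.2708 = 2064.4 − 183.7 = 1880.7 t.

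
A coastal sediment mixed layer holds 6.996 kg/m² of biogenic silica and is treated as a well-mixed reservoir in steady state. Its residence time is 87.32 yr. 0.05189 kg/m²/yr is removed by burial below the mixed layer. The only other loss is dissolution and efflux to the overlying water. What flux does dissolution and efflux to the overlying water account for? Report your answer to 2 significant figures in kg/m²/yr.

Total removal F = M/τ = 6.996 / 87.32 = 0.08012 kg/m²/yr.
Dissolution and efflux to the overlying water = F − (0.05189) = 0.08012 − 0.05189 = 0.02823 kg/m²/yr.

0.028 kg/m²/yr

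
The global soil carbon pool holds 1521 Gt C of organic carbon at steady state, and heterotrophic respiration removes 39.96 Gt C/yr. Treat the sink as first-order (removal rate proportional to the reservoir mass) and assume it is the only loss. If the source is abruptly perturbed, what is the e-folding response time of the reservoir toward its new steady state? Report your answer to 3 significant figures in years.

38.1 yr

For a linear reservoir the response time equals the residence time τ = M/F.
τ = 1521 / 39.96 = 38.06 yr.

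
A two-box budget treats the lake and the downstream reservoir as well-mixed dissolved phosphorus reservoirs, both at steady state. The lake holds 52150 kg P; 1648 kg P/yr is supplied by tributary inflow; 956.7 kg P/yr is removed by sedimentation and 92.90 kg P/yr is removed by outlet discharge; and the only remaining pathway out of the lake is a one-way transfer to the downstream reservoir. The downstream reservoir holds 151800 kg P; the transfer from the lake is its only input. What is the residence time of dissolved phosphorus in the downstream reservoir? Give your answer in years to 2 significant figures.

250 yr

Balance the lake: ΣF_in = 1648.0 kg P/yr.
Transfer to the downstream reservoir = ΣF_in − (956.7 + 92.90) = 598.40 kg P/yr.
At steady state the output of the downstream reservoir equals its input, 598.40 kg P/yr.
τ = M / F = 151800 / 598.40 = 253.7 yr.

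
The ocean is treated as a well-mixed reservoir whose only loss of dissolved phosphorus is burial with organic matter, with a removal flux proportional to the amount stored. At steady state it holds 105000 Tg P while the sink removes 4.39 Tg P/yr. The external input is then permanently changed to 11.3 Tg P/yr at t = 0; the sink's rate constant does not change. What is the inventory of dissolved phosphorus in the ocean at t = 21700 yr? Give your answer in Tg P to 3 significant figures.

204000 Tg P

τ = M₀/F₀ = 105000/4.39 = 23920 yr; rate constant k = 1/τ.
New steady state M_∞ = F₁/k = F₁·τ = 11.3 × 23920 = 270270 Tg P.
M(t) = M_∞ + (M₀ − M_∞)·e^(−t/τ); t/τ = 21700/23920 = 0.9073, so e^(−t/τ) = 0.4036.
M(t) = 270270 − 165300 × 0.4036 = 203560 Tg P.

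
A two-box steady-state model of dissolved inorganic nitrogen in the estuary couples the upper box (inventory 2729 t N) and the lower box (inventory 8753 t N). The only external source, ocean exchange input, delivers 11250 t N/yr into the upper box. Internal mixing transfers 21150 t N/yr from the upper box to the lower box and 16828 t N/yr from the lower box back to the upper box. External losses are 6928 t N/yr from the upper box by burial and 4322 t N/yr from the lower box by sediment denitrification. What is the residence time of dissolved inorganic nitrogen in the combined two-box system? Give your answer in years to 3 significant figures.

For the system as a whole, the A↔B exchange is internal and contributes nothing to the throughput; only the external sinks remove mass.
M_total = 2729 + 8753 = 11482 t N.
ΣF_external_out = 6928 + 4322 = 11250 t N/yr.
τ = M_total / ΣF_ext = 11482 / 11250 = 1.021 yr.

1.02 yr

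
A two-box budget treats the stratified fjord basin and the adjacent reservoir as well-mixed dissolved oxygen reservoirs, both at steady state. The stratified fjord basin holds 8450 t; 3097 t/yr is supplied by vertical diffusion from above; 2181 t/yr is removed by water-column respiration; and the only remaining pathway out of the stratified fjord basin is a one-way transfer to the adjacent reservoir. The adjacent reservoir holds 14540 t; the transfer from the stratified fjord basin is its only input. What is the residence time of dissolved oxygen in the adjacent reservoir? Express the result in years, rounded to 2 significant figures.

16 yr

Balance the stratified fjord basin: ΣF_in = 3097.0 t/yr.
Transfer to the adjacent reservoir = ΣF_in − (2181) = 916.00 t/yr.
At steady state the output of the adjacent reservoir equals its input, 916.00 t/yr.
τ = M / F = 14540 / 916.00 = 15.87 yr.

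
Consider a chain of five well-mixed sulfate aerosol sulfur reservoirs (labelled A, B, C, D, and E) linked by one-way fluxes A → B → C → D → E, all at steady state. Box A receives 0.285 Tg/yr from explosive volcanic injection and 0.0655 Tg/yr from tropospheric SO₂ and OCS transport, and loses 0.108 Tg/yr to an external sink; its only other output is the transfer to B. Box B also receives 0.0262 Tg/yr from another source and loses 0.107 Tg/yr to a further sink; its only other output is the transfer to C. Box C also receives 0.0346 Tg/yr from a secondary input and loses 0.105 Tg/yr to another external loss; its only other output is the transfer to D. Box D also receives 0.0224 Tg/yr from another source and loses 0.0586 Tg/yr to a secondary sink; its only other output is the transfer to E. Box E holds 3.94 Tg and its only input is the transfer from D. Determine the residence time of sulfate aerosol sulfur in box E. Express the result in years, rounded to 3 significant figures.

Box A: F(A→B) = (0.285 + 0.0655) − 0.108 = 0.24250 Tg/yr.
Box B: F(B→C) = (0.24250 + 0.0262) − 0.107 = 0.16170 Tg/yr.
Box C: F(C→D) = (0.16170 + 0.0346) − 0.105 = 0.091300 Tg/yr.
Box D: F(D→E) = (0.091300 + 0.0224) − 0.0586 = 0.055100 Tg/yr.
Box E throughput = its input = 0.055100 Tg/yr; τ = 3.94 / 0.055100 = 71.51 yr.

71.5 yr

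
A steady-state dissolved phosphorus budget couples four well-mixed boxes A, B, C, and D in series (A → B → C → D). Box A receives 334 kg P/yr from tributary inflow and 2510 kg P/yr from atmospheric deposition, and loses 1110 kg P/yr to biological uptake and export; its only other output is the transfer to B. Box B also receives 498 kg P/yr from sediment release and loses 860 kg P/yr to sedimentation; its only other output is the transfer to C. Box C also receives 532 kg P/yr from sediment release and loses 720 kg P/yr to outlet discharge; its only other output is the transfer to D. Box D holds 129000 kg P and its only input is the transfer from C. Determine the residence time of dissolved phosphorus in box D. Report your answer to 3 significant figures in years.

Box A: F(A→B) = (334 + 2510) − 1110 = 1734.0 kg P/yr.
Box B: F(B→C) = (1734.0 + 498) − 860 = 1372.0 kg P/yr.
Box C: F(C→D) = (1372.0 + 532) − 720 = 1184.0 kg P/yr.
Box D throughput = its input = 1184.0 kg P/yr; τ = 129000 / 1184.0 = 109.0 yr.

109 yr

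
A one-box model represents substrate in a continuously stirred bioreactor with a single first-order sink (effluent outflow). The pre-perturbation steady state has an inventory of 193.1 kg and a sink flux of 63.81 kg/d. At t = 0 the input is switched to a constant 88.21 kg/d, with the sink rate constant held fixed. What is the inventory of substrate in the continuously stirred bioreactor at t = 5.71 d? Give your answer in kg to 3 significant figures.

256 kg

τ = M₀/F₀ = 193.1/63.81 = 3.026 d; rate constant k = 1/τ.
New steady state M_∞ = F₁/k = F₁·τ = 88.21 × 3.026 = 266.94 kg.
M(t) = M_∞ + (M₀ − M_∞)·e^(−t/τ); t/τ = 5.71/3.026 = 1.887, so e^(−t/τ) = 0.1515.
M(t) = 266.94 − 73.84 × 0.1515 = 255.75 kg.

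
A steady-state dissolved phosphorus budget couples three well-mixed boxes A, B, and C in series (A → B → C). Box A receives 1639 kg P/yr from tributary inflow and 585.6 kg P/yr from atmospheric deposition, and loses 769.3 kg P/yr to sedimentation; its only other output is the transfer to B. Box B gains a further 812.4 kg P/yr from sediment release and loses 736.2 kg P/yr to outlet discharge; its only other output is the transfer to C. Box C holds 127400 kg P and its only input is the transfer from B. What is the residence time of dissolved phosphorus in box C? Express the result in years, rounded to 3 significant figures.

Box A: F(A→B) = (1639 + 585.6) − 769.3 = 1455.3 kg P/yr.
Box B: F(B→C) = (1455.3 + 812.4) − 736.2 = 1531.5 kg P/yr.
Box C throughput = its input = 1531.5 kg P/yr; τ = 127400 / 1531.5 = 83.19 yr.

83.2 yr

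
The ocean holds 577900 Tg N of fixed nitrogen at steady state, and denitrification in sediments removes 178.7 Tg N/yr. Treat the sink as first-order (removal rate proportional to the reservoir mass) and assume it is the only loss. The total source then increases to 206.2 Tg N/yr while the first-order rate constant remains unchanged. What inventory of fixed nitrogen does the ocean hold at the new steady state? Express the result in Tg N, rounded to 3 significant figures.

667000 Tg N

Rate constant k = F/M = 178.7 / 577900 = 0.0003092 yr⁻¹.
At the new steady state, source = k·M_new ⇒ M_new = 206.2 / 0.0003092 = 666800 Tg N.
(Equivalently M_new = M × F_new/F_old = 577900 × 206.2/178.7.)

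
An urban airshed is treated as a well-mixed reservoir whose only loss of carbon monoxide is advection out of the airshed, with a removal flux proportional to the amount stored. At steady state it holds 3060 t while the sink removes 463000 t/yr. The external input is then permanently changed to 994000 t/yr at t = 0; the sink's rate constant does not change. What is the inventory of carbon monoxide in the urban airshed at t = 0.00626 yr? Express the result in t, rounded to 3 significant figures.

Residence time τ = M₀/F₀ = 0.006609 yr. The eventual steady state is M_∞ = M₀·(F₁/F₀) = 3060 × 994000/463000 = 6569.4 t.
The anomaly ΔM(t) = M(t) − M_∞ decays as ΔM₀·e^(−t/τ) with ΔM₀ = 3060 − 6569.4 = −3509 t.
At t = 0.00626 yr, e^(−t/τ) = e^(−0.9472) = 0.3878, so ΔM = −1361 t and M = 6569.4 − 1361 = 5208.4 t.

5210 t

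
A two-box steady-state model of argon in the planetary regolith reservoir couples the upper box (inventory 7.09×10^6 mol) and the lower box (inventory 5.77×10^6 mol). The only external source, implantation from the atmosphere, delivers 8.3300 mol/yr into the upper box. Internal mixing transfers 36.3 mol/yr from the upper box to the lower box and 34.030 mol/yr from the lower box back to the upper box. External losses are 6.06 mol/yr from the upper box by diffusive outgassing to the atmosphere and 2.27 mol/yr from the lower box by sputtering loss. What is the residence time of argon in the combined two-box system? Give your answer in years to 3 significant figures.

Residence time in the combined system uses the total inventory and the total *external* removal — internal exchanges between the two boxes cancel.
M_total = 7.09×10^6 + 5.77×10^6 = 1.2860×10^7 mol.
ΣF_external_out = 6.06 + 2.27 = 8.3300 mol/yr.
τ = M_total / ΣF_ext = 1.2860×10^7 / 8.3300 = 1.544×10^6 yr.

1.54×10^6 yr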